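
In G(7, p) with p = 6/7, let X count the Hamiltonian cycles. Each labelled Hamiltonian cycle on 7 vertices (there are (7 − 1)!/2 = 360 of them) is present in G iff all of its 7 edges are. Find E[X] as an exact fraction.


K_7 has (7 − 1)!/2 = 360 labelled Hamiltonian cycles.
For each such Hamiltonian cycle H, let X_H = 1 if all 7 edges of H are present in G. Then P[X_H = 1] = p^{7} = (6/7)^{7} = 279936/823543.
By linearity: E[X] = Σ_H E[X_H] = 360 · p^{7} = 360 · 279936/823543 = 100776960/823543.
Numerically: E[X] ≈ 122.4.

E[X] = 360 · (6/7)^{7} = 100776960/823543 ≈ 122.4.


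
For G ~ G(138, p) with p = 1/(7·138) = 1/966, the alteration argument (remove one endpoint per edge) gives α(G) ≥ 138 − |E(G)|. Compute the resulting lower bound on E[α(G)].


E[|E(G)|] = C(138, 2)·p = 9453 · (1/966) = 137/14.
E[α(G)] ≥ n − E[|E(G)|] = 138 − 137/14 = 1795/14.
Numerically: ≈ 128.2143.
(This is only a lower bound; the true E[α(G)] may be larger.)

E[α(G)] ≥ 1795/14 ≈ 128.2143.


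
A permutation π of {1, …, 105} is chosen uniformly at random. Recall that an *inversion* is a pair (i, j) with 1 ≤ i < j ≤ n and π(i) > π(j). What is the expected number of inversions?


Write X = Σ X_I over the C(105, 2) = 5460 pairs i < j, with X_I the indicator of one inversion.
There are 5460 indicators.
For each fixed pair i < j, the values π(i) and π(j) are two distinct elements of {1, …, 105} in uniformly random order; by symmetry P[π(i) > π(j)] = 1/2.
By linearity: E[X] = 5460 · (1/2) = C(105, 2) · (1/2) = 5460/2 = 2730 ≈ 2730.0000.

E[X] = 2730 = 2730.0000.


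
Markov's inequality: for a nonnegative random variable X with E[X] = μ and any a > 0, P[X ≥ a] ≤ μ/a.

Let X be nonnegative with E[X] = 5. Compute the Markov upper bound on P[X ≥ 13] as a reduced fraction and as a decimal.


μ = E[X] = 5, a = 13.
Markov: P[X ≥ 13] ≤ μ/a = (5)/13 = 5/13.
Numerically: ≈ 0.3846.
(Since a = 13 > μ = 5.0000, the bound 5/13 is < 1 and informative.)

P[X ≥ 13] ≤ 5/13 ≈ 0.3846.


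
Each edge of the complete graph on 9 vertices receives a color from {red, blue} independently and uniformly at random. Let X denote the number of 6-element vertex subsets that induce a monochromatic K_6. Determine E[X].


Let X = Σ_S X_S over the C(9, 6) = 84 subsets S of size 6, where X_S = 1 if the K_6 on S is monochromatic.
For a fixed S, the K_6 on S has C(6, 2) = 15 edges. P[all 15 edges red] = (1/2)^15, and likewise for blue, so P[monochromatic] = 2·(1/2)^15 = 2^{1 − 15} = 1/16384.
By linearity: E[X] = C(9, 6) · 2^{1 − 15} = 84 · 1/16384 = 21/4096.
Numerically: E[X] ≈ 0.0051.

E[X] = C(9,6)·2^(1−C(6,2)) = 21/4096 ≈ 0.0051.


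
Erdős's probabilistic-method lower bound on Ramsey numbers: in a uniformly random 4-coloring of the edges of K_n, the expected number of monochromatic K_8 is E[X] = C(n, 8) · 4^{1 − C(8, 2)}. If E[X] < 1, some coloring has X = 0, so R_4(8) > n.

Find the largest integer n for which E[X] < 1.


We need C(n, 8) · 4^{1 − 28} < 1, i.e. C(n, 8) < 4^{28 − 1} = 18014398509481984.
Check values of n near the boundary:
  n = 404: C(404, 8) = 16415071523485570; 16415071523485570 < 18014398509481984? YES
  n = 405: C(405, 8) = 16745853821188050; 16745853821188050 < 18014398509481984? YES
  n = 406: C(406, 8) = 17082453897995850; 17082453897995850 < 18014398509481984? YES
  n = 407: C(407, 8) = 17424959239309050; 17424959239309050 < 18014398509481984? YES
  n = 408: C(408, 8) = 17773458424095231; 17773458424095231 < 18014398509481984? YES
  n = 409: C(409, 8) = 18128041135797879; 18128041135797879 < 18014398509481984? NO
  n = 410: C(410, 8) = 18488798173326195; 18488798173326195 < 18014398509481984? NO
  n = 411: C(411, 8) = 18855821462126715; 18855821462126715 < 18014398509481984? NO
The largest n with C(n, 8) < 18014398509481984 is n = 408 (where E[X] = 17773458424095231/18014398509481984 ≈ 0.9866251). Hence R_4(8) > 408, i.e. R_4(8) ≥ 409.

Largest n = 408; hence R_4(8) > 408.


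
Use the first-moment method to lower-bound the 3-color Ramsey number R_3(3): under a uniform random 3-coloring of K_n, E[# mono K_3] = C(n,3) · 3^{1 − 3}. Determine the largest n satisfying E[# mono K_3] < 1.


We need C(n, 3) · 3^{1 − 3} < 1, i.e. C(n, 3) < 3^{3 − 1} = 9.
Check values of n near the boundary:
  n = 3: C(3, 3) = 1; 1 < 9? YES
  n = 4: C(4, 3) = 4; 4 < 9? YES
  n = 5: C(5, 3) = 10; 10 < 9? NO
  n = 6: C(6, 3) = 20; 20 < 9? NO
The largest n with C(n, 3) < 9 is n = 4 (where E[X] = 4/9 ≈ 0.444). Hence R_3(3) > 4, i.e. R_3(3) ≥ 5.

Largest n = 4; hence R_3(3) > 4.


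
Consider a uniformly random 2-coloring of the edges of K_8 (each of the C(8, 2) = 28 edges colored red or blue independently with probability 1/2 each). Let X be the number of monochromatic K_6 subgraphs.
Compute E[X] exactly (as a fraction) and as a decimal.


Let X = Σ_S X_S over the C(8, 6) = 28 subsets S of size 6, where X_S = 1 if the K_6 on S is monochromatic.
For a fixed S, the K_6 on S has C(6, 2) = 15 edges. P[all 15 edges red] = (1/2)^15, and likewise for blue, so P[monochromatic] = 2·(1/2)^15 = 2^{1 − 15} = 1/16384.
Summing: E[X] = C(8, 6) · 2^{1 − 15} = 28 · 1/16384 = 7/4096.
Numerically: E[X] ≈ 0.00171.

E[X] = C(8,6)·2^(1−C(6,2)) = 7/4096 ≈ 0.00171.


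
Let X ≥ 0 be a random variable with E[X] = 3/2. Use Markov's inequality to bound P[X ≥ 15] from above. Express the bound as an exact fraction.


μ = E[X] = 3/2, a = 15.
Markov: P[X ≥ 15] ≤ μ/a = (3/2)/15 = 1/10.
Numerically: ≈ 0.10000.
(Since a = 15 > μ = 1.50000, the bound 1/10 is < 1 and informative.)

P[X ≥ 15] ≤ 1/10 ≈ 0.10000.


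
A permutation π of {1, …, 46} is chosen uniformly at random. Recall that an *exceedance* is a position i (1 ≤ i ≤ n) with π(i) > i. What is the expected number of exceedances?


Write X = Σ_{i=1}^{46} X_i, where X_i = 1_{π(i) > i}.
For each fixed i, π(i) is uniform over {1, …, 46} (marginal of a uniform permutation), so P[π(i) > i] = (n − i)/n. Summing: Σ_{i=1}^{46} (n − i)/n = (0 + 1 + … + 45)/46 = 46(46 − 1)/(2·46) = (46 − 1)/2.
Hence E[X] = Σ_{i=1}^{46} (46 − i)/46 = 45/2 ≈ 22.5000.

E[X] = 45/2 = 22.5000.


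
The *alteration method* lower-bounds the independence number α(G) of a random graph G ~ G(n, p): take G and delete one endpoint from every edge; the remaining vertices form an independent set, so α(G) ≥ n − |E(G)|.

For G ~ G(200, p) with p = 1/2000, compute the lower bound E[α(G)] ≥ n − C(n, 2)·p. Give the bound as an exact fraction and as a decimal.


E[|E(G)|] = C(200, 2)·p = 19900 · (1/2000) = 199/20.
E[α(G)] ≥ n − E[|E(G)|] = 200 − 199/20 = 3801/20.
Numerically: ≈ 190.05000.
(This is only a lower bound; the true E[α(G)] may be larger.)

E[α(G)] ≥ 3801/20 ≈ 190.05000.


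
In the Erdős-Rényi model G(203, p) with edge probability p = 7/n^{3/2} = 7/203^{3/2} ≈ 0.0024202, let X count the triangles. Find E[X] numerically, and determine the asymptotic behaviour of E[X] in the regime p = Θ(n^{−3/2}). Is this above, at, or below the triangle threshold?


Number of potential triangles: C(203, 3) = 1373701.
Each occurs with probability p³ ≈ (0.0024202)³ ≈ 1.4176269e-08.
By linearity: E[X] = C(203, 3)·p³ ≈ 1373701 · 1.4176269e-08 ≈ 0.01947.
Since α = 3/2 > 1, p = c/n^{3/2} = o(1/n) is below the triangle threshold p ~ 1/n. Asymptotically E[X] ~ (c³/6)·n^{3(1−α)} = (7³/6)·n^{-1.5} → 0, so by Markov's inequality G has no triangles w.h.p.

E[X] ≈ 0.01947; in regime p = Θ(1/n^{3/2}) E[X] tends to 0 (below the triangle threshold p ~ 1/n).


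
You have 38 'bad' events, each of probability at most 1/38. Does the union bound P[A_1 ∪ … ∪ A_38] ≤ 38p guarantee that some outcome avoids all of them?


Union bound: P[∪_{i=1}^{38} A_i] ≤ Σ_i P[A_i] ≤ 38·p = 38·(1/38) = 1.
Numerically: 1 ≈ 1.000000.
Is 1 < 1? NO.
Since the bound 1 is ≥ 1, the union bound is uninformative here; it does NOT by itself certify existence.

38·p = 1 ≈ 1.000000; existence NOT certified by the union bound.


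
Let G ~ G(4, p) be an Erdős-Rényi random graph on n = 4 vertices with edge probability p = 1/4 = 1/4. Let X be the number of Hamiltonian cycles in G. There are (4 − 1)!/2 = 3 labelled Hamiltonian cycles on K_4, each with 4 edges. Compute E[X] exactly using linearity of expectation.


K_4 has (4 − 1)!/2 = 3 labelled Hamiltonian cycles.
For each such Hamiltonian cycle H, let X_H = 1 if all 4 edges of H are present in G. Then P[X_H = 1] = p^{4} = (1/4)^{4} = 1/256.
By linearity of expectation: E[X] = Σ_H E[X_H] = 3 · p^{4} = 3 · 1/256 = 3/256.
Numerically: E[X] ≈ 0.0117188.

E[X] = 3 · (1/4)^{4} = 3/256 ≈ 0.0117188.


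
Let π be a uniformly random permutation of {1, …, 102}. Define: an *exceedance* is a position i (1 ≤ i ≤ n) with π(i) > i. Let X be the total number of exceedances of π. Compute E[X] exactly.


Write X = Σ_{i=1}^{102} X_i, where X_i = 1_{π(i) > i}.
For each fixed i, π(i) is uniform over {1, …, 102} (marginal of a uniform permutation), so P[π(i) > i] = (n − i)/n. Summing: Σ_{i=1}^{102} (n − i)/n = (0 + 1 + … + 101)/102 = 102(102 − 1)/(2·102) = (102 − 1)/2.
Hence E[X] = Σ_{i=1}^{102} (102 − i)/102 = 101/2 ≈ 50.50000.

E[X] = 101/2 = 50.50000.


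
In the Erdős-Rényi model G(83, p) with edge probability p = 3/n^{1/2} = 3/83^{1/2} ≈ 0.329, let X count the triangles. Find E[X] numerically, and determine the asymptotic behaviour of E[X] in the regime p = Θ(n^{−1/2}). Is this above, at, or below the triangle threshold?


Number of potential triangles: C(83, 3) = 91881.
Each occurs with probability p³ ≈ (0.329)³ ≈ 3.57064e-02.
By linearity: E[X] = C(83, 3)·p³ ≈ 91881 · 3.57064e-02 ≈ 3280.744.
Since α = 1/2 < 1, p = c/n^{1/2} ≫ 1/n is above the triangle threshold p ~ 1/n. Asymptotically E[X] ~ (c³/6)·n^{3(1−α)} = (3³/6)·n^{1.5} → ∞; triangles are abundant w.h.p.

E[X] ≈ 3280.744; in regime p = Θ(1/n^{1/2}) E[X] diverges (above the triangle threshold p ~ 1/n).


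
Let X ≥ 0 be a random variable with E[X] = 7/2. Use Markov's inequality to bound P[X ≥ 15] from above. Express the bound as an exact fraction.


μ = E[X] = 7/2, a = 15.
Markov: P[X ≥ 15] ≤ μ/a = (7/2)/15 = 7/30.
Numerically: ≈ 0.23333.
(Since a = 15 > μ = 3.50000, the bound 7/30 is < 1 and informative.)

P[X ≥ 15] ≤ 7/30 ≈ 0.23333.


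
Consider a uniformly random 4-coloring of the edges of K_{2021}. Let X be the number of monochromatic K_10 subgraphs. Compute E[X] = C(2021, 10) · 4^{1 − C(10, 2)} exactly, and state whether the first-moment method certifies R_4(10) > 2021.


E[X] = C(2021, 10) · 4^{1 − 45} = 306347841644770462864800616 · 4^{−44} = 306347841644770462864800616/309485009821345068724781056.
As a reduced fraction: E[X] = 38293480205596307858100077/38685626227668133590597632 ≈ 0.9899.
Is E[X] < 1? YES.
Since E[X] < 1, there exists a 4-coloring of K_{2021} with no monochromatic K_10; hence R_4(10) > 2021.

E[X] = 38293480205596307858100077/38685626227668133590597632 ≈ 0.9899; E[X] < 1, so R_4(10) > 2021.


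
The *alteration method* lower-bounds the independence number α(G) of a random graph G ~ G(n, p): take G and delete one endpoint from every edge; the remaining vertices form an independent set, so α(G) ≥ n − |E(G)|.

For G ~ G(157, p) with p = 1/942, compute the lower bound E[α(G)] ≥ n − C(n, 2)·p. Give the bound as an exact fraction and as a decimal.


E[|E(G)|] = C(157, 2)·p = 12246 · (1/942) = 13.
E[α(G)] ≥ n − E[|E(G)|] = 157 − 13 = 144.
Numerically: ≈ 144.000.
(This is only a lower bound; the true E[α(G)] may be larger.)

E[α(G)] ≥ 144 ≈ 144.000.


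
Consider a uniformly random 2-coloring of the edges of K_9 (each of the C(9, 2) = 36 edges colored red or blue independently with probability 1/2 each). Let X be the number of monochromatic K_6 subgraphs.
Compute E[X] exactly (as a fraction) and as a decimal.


Let X = Σ_S X_S over the C(9, 6) = 84 subsets S of size 6, where X_S = 1 if the K_6 on S is monochromatic.
For a fixed S, the K_6 on S has C(6, 2) = 15 edges. P[all 15 edges red] = (1/2)^15, and likewise for blue, so P[monochromatic] = 2·(1/2)^15 = 2^{1 − 15} = 1/16384.
By linearity of expectation: E[X] = C(9, 6) · 2^{1 − 15} = 84 · 1/16384 = 21/4096.
Numerically: E[X] ≈ 0.00513.

E[X] = C(9,6)·2^(1−C(6,2)) = 21/4096 ≈ 0.00513.


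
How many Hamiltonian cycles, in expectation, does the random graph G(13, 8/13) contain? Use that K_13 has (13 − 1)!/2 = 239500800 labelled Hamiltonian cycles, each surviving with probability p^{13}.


K_13 has (13 − 1)!/2 = 239500800 labelled Hamiltonian cycles.
For each such Hamiltonian cycle H, let X_H = 1 if all 13 edges of H are present in G. Then P[X_H = 1] = p^{13} = (8/13)^{13} = 549755813888/302875106592253.
By linearity: E[X] = Σ_H E[X_H] = 239500800 · p^{13} = 239500800 · 549755813888/302875106592253 = 131666957230827110400/302875106592253.
Numerically: E[X] ≈ 4.35e+05.

E[X] = 239500800 · (8/13)^{13} = 131666957230827110400/302875106592253 ≈ 4.35e+05.


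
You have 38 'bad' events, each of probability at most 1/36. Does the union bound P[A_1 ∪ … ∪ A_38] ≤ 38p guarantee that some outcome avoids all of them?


Union bound: P[∪_{i=1}^{38} A_i] ≤ Σ_i P[A_i] ≤ 38·p = 38·(1/36) = 19/18.
Numerically: 19/18 ≈ 1.0555556.
Is 19/18 < 1? NO.
Since the bound 19/18 is ≥ 1, the union bound is uninformative here; it does NOT by itself certify existence.

38·p = 19/18 ≈ 1.0555556; existence NOT certified by the union bound.


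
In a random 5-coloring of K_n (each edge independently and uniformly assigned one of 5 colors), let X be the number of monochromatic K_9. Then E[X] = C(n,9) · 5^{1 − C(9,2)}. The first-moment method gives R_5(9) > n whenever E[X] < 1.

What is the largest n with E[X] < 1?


We need C(n, 9) · 5^{1 − 36} < 1, i.e. C(n, 9) < 5^{36 − 1} = 2910383045673370361328125.
Check values of n near the boundary:
  n = 2167: C(2167, 9) = 2855899084841489792706810; 2855899084841489792706810 < 2910383045673370361328125? YES
  n = 2168: C(2168, 9) = 2867804175977929537095120; 2867804175977929537095120 < 2910383045673370361328125? YES
  n = 2169: C(2169, 9) = 2879753360044504243499683; 2879753360044504243499683 < 2910383045673370361328125? YES
  n = 2170: C(2170, 9) = 2891746779868845075610510; 2891746779868845075610510 < 2910383045673370361328125? YES
  n = 2171: C(2171, 9) = 2903784578674959601827205; 2903784578674959601827205 < 2910383045673370361328125? YES
  n = 2172: C(2172, 9) = 2915866900084148060642020; 2915866900084148060642020 < 2910383045673370361328125? NO
  n = 2173: C(2173, 9) = 2927993888115921319674265; 2927993888115921319674265 < 2910383045673370361328125? NO
The largest n with C(n, 9) < 2910383045673370361328125 is n = 2171 (where E[X] = 580756915734991920365441/582076609134674072265625 ≈ 0.9977328). Hence R_5(9) > 2171, i.e. R_5(9) ≥ 2172.

Largest n = 2171; hence R_5(9) > 2171.


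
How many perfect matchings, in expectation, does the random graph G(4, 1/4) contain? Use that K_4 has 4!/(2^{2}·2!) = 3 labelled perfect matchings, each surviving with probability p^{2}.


K_4 has 4!/(2^{2}·2!) = 3 labelled perfect matchings.
For each such perfect matching H, let X_H = 1 if all 2 edges of H are present in G. Then P[X_H = 1] = p^{2} = (1/4)^{2} = 1/16.
By linearity: E[X] = Σ_H E[X_H] = 3 · p^{2} = 3 · 1/16 = 3/16.
Numerically: E[X] ≈ 0.1875.

E[X] = 3 · (1/4)^{2} = 3/16 ≈ 0.1875.


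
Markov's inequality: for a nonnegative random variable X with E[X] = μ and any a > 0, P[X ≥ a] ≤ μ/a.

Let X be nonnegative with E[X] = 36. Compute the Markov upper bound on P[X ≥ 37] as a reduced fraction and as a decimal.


μ = E[X] = 36, a = 37.
Markov: P[X ≥ 37] ≤ μ/a = (36)/37 = 36/37.
Numerically: ≈ 0.972973.
(Since a = 37 > μ = 36.000000, the bound 36/37 is < 1 and informative.)

P[X ≥ 37] ≤ 36/37 ≈ 0.972973.


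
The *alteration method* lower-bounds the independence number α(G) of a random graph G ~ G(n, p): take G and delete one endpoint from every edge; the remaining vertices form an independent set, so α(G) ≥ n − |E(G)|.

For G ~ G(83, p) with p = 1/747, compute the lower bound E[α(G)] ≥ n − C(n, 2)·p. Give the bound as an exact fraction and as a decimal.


E[|E(G)|] = C(83, 2)·p = 3403 · (1/747) = 41/9.
E[α(G)] ≥ n − E[|E(G)|] = 83 − 41/9 = 706/9.
Numerically: ≈ 78.444.
(This is only a lower bound; the true E[α(G)] may be larger.)

E[α(G)] ≥ 706/9 ≈ 78.444.


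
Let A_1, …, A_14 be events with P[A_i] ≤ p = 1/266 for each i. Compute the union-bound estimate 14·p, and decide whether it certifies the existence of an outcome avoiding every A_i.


Union bound: P[∪_{i=1}^{14} A_i] ≤ Σ_i P[A_i] ≤ 14·p = 14·(1/266) = 1/19.
Numerically: 1/19 ≈ 0.05263.
Is 1/19 < 1? YES.
Since P[∪ A_i] ≤ 1/19 < 1, the complement has P[∩ A_i^c] ≥ 1 − 1/19 = 18/19 > 0, so some outcome avoids every A_i.

14·p = 1/19 ≈ 0.05263; existence CERTIFIED by the union bound.


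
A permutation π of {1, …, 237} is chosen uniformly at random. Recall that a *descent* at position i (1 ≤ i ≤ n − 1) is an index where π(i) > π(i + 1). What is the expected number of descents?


Write X = Σ X_I over i = 1, …, 236, with X_I the indicator of one descent.
There are 236 indicators.
For each fixed i, the pair (π(i), π(i+1)) is a uniformly random ordered pair of distinct values from {1, …, 237}; by symmetry P[π(i) > π(i+1)] = 1/2.
By linearity: E[X] = 236 · (1/2) = (237 − 1) · (1/2) = 118 ≈ 118.000.

E[X] = 118 = 118.000.


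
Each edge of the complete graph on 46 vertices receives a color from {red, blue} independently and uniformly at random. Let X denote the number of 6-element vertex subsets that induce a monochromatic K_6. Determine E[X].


Let X = Σ_S X_S over the C(46, 6) = 9366819 subsets S of size 6, where X_S = 1 if the K_6 on S is monochromatic.
For a fixed S, the K_6 on S has C(6, 2) = 15 edges. P[all 15 edges red] = (1/2)^15, and likewise for blue, so P[monochromatic] = 2·(1/2)^15 = 2^{1 − 15} = 1/16384.
By linearity: E[X] = C(46, 6) · 2^{1 − 15} = 9366819 · 1/16384 = 9366819/16384.
Numerically: E[X] ≈ 571.70526.

E[X] = C(46,6)·2^(1−C(6,2)) = 9366819/16384 ≈ 571.70526.


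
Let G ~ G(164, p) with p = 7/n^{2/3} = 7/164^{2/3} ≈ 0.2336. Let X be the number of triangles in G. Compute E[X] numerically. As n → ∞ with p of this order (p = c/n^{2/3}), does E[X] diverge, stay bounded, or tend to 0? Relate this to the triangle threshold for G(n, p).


Number of potential triangles: C(164, 3) = 721764.
Each occurs with probability p³ ≈ (0.2336)³ ≈ 1.275283e-02.
By linearity: E[X] = C(164, 3)·p³ ≈ 721764 · 1.275283e-02 ≈ 9204.5305.
Since α = 2/3 < 1, p = c/n^{2/3} ≫ 1/n is above the triangle threshold p ~ 1/n. Asymptotically E[X] ~ (c³/6)·n^{3(1−α)} = (7³/6)·n^{1} → ∞; triangles are abundant w.h.p.

E[X] ≈ 9204.5305; in regime p = Θ(1/n^{2/3}) E[X] diverges (above the triangle threshold p ~ 1/n).


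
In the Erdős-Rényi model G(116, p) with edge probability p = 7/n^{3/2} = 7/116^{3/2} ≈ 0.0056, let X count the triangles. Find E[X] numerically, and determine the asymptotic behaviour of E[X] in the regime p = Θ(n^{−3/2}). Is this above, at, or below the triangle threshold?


Number of potential triangles: C(116, 3) = 253460.
Each occurs with probability p³ ≈ (0.0056)³ ≈ 1.75887e-07.
By linearity: E[X] = C(116, 3)·p³ ≈ 253460 · 1.75887e-07 ≈ 0.045.
Since α = 3/2 > 1, p = c/n^{3/2} = o(1/n) is below the triangle threshold p ~ 1/n. Asymptotically E[X] ~ (c³/6)·n^{3(1−α)} = (7³/6)·n^{-1.5} → 0, so by Markov's inequality G has no triangles w.h.p.

E[X] ≈ 0.045; in regime p = Θ(1/n^{3/2}) E[X] tends to 0 (below the triangle threshold p ~ 1/n).


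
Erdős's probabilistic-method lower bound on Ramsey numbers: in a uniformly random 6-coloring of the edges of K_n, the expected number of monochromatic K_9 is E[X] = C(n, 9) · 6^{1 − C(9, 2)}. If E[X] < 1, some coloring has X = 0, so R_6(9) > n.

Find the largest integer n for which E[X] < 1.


We need C(n, 9) · 6^{1 − 36} < 1, i.e. C(n, 9) < 6^{36 − 1} = 1719070799748422591028658176.
Check values of n near the boundary:
  n = 4402: C(4402, 9) = 1696419745356657449393393700; 1696419745356657449393393700 < 1719070799748422591028658176? YES
  n = 4403: C(4403, 9) = 1699894433046281918452233150; 1699894433046281918452233150 < 1719070799748422591028658176? YES
  n = 4404: C(4404, 9) = 1703375445537161676647015880; 1703375445537161676647015880 < 1719070799748422591028658176? YES
  n = 4405: C(4405, 9) = 1706862792900636302463627150; 1706862792900636302463627150 < 1719070799748422591028658176? YES
  n = 4406: C(4406, 9) = 1710356485221788389505285700; 1710356485221788389505285700 < 1719070799748422591028658176? YES
  n = 4407: C(4407, 9) = 1713856532599459170657070050; 1713856532599459170657070050 < 1719070799748422591028658176? YES
  n = 4408: C(4408, 9) = 1717362945146264156457459600; 1717362945146264156457459600 < 1719070799748422591028658176? YES
  n = 4409: C(4409, 9) = 1720875732988608787686577131; 1720875732988608787686577131 < 1719070799748422591028658176? NO
The largest n with C(n, 9) < 1719070799748422591028658176 is n = 4408 (where E[X] = 35778394690547169926197075/35813974994758803979763712 ≈ 0.9990). Hence R_6(9) > 4408, i.e. R_6(9) ≥ 4409.

Largest n = 4408; hence R_6(9) > 4408.


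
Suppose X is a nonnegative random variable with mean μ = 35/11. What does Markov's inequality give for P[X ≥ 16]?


μ = E[X] = 35/11, a = 16.
Markov: P[X ≥ 16] ≤ μ/a = (35/11)/16 = 35/176.
Numerically: ≈ 0.198864.
(Since a = 16 > μ = 3.181818, the bound 35/176 is < 1 and informative.)

P[X ≥ 16] ≤ 35/176 ≈ 0.198864.


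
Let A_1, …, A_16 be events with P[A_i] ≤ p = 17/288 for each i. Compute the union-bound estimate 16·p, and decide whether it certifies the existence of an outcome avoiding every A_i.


Union bound: P[∪_{i=1}^{16} A_i] ≤ Σ_i P[A_i] ≤ 16·p = 16·(17/288) = 17/18.
Numerically: 17/18 ≈ 0.9444444.
Is 17/18 < 1? YES.
Since P[∪ A_i] ≤ 17/18 < 1, the complement has P[∩ A_i^c] ≥ 1 − 17/18 = 1/18 > 0, so some outcome avoids every A_i.

16·p = 17/18 ≈ 0.9444444; existence CERTIFIED by the union bound.


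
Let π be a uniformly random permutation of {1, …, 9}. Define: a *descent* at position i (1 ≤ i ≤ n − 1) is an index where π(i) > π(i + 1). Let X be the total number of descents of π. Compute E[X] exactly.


Write X = Σ X_I over i = 1, …, 8, with X_I the indicator of one descent.
There are 8 indicators.
For each fixed i, the pair (π(i), π(i+1)) is a uniformly random ordered pair of distinct values from {1, …, 9}; by symmetry P[π(i) > π(i+1)] = 1/2.
By linearity: E[X] = 8 · (1/2) = (9 − 1) · (1/2) = 4 ≈ 4.0000.

E[X] = 4 = 4.0000.


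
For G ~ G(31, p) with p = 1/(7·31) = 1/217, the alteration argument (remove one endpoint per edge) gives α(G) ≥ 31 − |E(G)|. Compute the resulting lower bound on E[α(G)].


E[|E(G)|] = C(31, 2)·p = 465 · (1/217) = 15/7.
E[α(G)] ≥ n − E[|E(G)|] = 31 − 15/7 = 202/7.
Numerically: ≈ 28.8571.
(This is only a lower bound; the true E[α(G)] may be larger.)

E[α(G)] ≥ 202/7 ≈ 28.8571.


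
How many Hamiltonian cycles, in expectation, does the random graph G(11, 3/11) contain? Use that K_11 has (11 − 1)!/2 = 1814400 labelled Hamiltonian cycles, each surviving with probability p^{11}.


K_11 has (11 − 1)!/2 = 1814400 labelled Hamiltonian cycles.
For each such Hamiltonian cycle H, let X_H = 1 if all 11 edges of H are present in G. Then P[X_H = 1] = p^{11} = (3/11)^{11} = 177147/285311670611.
By linearity of expectation: E[X] = Σ_H E[X_H] = 1814400 · p^{11} = 1814400 · 177147/285311670611 = 321415516800/285311670611.
Numerically: E[X] ≈ 1.127.

E[X] = 1814400 · (3/11)^{11} = 321415516800/285311670611 ≈ 1.127.


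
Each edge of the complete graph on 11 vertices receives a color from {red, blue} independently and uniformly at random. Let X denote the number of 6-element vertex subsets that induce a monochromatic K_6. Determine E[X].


Let X = Σ_S X_S over the C(11, 6) = 462 subsets S of size 6, where X_S = 1 if the K_6 on S is monochromatic.
For a fixed S, the K_6 on S has C(6, 2) = 15 edges. P[all 15 edges red] = (1/2)^15, and likewise for blue, so P[monochromatic] = 2·(1/2)^15 = 2^{1 − 15} = 1/16384.
Summing: E[X] = C(11, 6) · 2^{1 − 15} = 462 · 1/16384 = 231/8192.
Numerically: E[X] ≈ 0.028198.

E[X] = C(11,6)·2^(1−C(6,2)) = 231/8192 ≈ 0.028198.


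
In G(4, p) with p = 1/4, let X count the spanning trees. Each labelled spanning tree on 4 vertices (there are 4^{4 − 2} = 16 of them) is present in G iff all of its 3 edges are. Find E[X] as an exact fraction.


K_4 has 4^{4 − 2} = 16 labelled spanning trees.
For each such spanning tree H, let X_H = 1 if all 3 edges of H are present in G. Then P[X_H = 1] = p^{3} = (1/4)^{3} = 1/64.
Summing the indicators: E[X] = Σ_H E[X_H] = 16 · p^{3} = 16 · 1/64 = 1/4.
Numerically: E[X] ≈ 0.25.

E[X] = 16 · (1/4)^{3} = 1/4 ≈ 0.25.


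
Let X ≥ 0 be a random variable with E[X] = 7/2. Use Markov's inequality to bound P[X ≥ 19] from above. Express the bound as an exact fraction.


μ = E[X] = 7/2, a = 19.
Markov: P[X ≥ 19] ≤ μ/a = (7/2)/19 = 7/38.
Numerically: ≈ 0.18421.
(Since a = 19 > μ = 3.50000, the bound 7/38 is < 1 and informative.)

P[X ≥ 19] ≤ 7/38 ≈ 0.18421.


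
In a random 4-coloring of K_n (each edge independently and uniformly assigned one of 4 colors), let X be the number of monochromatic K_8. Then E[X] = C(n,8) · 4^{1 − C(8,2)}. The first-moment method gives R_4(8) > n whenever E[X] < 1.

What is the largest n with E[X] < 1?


We need C(n, 8) · 4^{1 − 28} < 1, i.e. C(n, 8) < 4^{28 − 1} = 18014398509481984.
Check values of n near the boundary:
  n = 402: C(402, 8) = 15770615726749950; 15770615726749950 < 18014398509481984? YES
  n = 403: C(403, 8) = 16090020602228430; 16090020602228430 < 18014398509481984? YES
  n = 404: C(404, 8) = 16415071523485570; 16415071523485570 < 18014398509481984? YES
  n = 405: C(405, 8) = 16745853821188050; 16745853821188050 < 18014398509481984? YES
  n = 406: C(406, 8) = 17082453897995850; 17082453897995850 < 18014398509481984? YES
  n = 407: C(407, 8) = 17424959239309050; 17424959239309050 < 18014398509481984? YES
  n = 408: C(408, 8) = 17773458424095231; 17773458424095231 < 18014398509481984? YES
  n = 409: C(409, 8) = 18128041135797879; 18128041135797879 < 18014398509481984? NO
  n = 410: C(410, 8) = 18488798173326195; 18488798173326195 < 18014398509481984? NO
The largest n with C(n, 8) < 18014398509481984 is n = 408 (where E[X] = 17773458424095231/18014398509481984 ≈ 0.98663). Hence R_4(8) > 408, i.e. R_4(8) ≥ 409.

Largest n = 408; hence R_4(8) > 408.


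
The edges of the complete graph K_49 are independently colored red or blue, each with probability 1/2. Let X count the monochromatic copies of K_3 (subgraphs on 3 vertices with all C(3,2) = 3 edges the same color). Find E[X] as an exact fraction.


Let X = Σ_S X_S over the C(49, 3) = 18424 subsets S of size 3, where X_S = 1 if the K_3 on S is monochromatic.
For a fixed S, the K_3 on S has C(3, 2) = 3 edges. P[all 3 edges red] = (1/2)^3, and likewise for blue, so P[monochromatic] = 2·(1/2)^3 = 2^{1 − 3} = 1/4.
By linearity: E[X] = C(49, 3) · 2^{1 − 3} = 18424 · 1/4 = 4606.
Numerically: E[X] ≈ 4606.0000.

E[X] = C(49,3)·2^(1−C(3,2)) = 4606 ≈ 4606.0000.


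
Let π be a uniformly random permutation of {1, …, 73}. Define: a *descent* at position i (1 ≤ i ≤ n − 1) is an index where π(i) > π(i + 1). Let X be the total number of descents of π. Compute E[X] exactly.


Write X = Σ X_I over i = 1, …, 72, with X_I the indicator of one descent.
There are 72 indicators.
For each fixed i, the pair (π(i), π(i+1)) is a uniformly random ordered pair of distinct values from {1, …, 73}; by symmetry P[π(i) > π(i+1)] = 1/2.
By linearity: E[X] = 72 · (1/2) = (73 − 1) · (1/2) = 36 ≈ 36.0000.

E[X] = 36 = 36.0000.


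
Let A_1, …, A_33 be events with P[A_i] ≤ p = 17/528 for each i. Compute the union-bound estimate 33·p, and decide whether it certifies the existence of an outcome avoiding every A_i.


Union bound: P[∪_{i=1}^{33} A_i] ≤ Σ_i P[A_i] ≤ 33·p = 33·(17/528) = 17/16.
Numerically: 17/16 ≈ 1.06250.
Is 17/16 < 1? NO.
Since the bound 17/16 is ≥ 1, the union bound is uninformative here; it does NOT by itself certify existence.

33·p = 17/16 ≈ 1.06250; existence NOT certified by the union bound.


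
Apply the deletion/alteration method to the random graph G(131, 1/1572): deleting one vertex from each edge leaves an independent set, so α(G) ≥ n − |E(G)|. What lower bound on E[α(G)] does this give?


E[|E(G)|] = C(131, 2)·p = 8515 · (1/1572) = 65/12.
E[α(G)] ≥ n − E[|E(G)|] = 131 − 65/12 = 1507/12.
Numerically: ≈ 125.5833.
(This is only a lower bound; the true E[α(G)] may be larger.)

E[α(G)] ≥ 1507/12 ≈ 125.5833.


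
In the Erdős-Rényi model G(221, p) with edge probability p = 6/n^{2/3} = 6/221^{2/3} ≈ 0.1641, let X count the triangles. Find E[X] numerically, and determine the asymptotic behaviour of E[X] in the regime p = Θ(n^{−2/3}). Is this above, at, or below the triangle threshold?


Number of potential triangles: C(221, 3) = 1774630.
Each occurs with probability p³ ≈ (0.1641)³ ≈ 4.422514e-03.
By linearity: E[X] = C(221, 3)·p³ ≈ 1774630 · 4.422514e-03 ≈ 7848.3258.
Since α = 2/3 < 1, p = c/n^{2/3} ≫ 1/n is above the triangle threshold p ~ 1/n. Asymptotically E[X] ~ (c³/6)·n^{3(1−α)} = (6³/6)·n^{1} → ∞; triangles are abundant w.h.p.

E[X] ≈ 7848.3258; in regime p = Θ(1/n^{2/3}) E[X] diverges (above the triangle threshold p ~ 1/n).


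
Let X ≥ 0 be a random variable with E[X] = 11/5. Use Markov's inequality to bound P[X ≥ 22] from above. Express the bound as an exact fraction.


μ = E[X] = 11/5, a = 22.
Markov: P[X ≥ 22] ≤ μ/a = (11/5)/22 = 1/10.
Numerically: ≈ 0.10000.
(Since a = 22 > μ = 2.20000, the bound 1/10 is < 1 and informative.)

P[X ≥ 22] ≤ 1/10 ≈ 0.10000.


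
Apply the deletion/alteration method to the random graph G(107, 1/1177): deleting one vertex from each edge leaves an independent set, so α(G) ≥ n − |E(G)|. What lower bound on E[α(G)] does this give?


E[|E(G)|] = C(107, 2)·p = 5671 · (1/1177) = 53/11.
E[α(G)] ≥ n − E[|E(G)|] = 107 − 53/11 = 1124/11.
Numerically: ≈ 102.18182.
(This is only a lower bound; the true E[α(G)] may be larger.)

E[α(G)] ≥ 1124/11 ≈ 102.18182.


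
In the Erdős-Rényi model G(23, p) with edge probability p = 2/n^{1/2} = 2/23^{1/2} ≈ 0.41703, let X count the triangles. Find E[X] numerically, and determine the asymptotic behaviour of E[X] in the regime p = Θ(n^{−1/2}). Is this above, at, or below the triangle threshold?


Number of potential triangles: C(23, 3) = 1771.
Each occurs with probability p³ ≈ (0.41703)³ ≈ 7.2526753e-02.
By linearity: E[X] = C(23, 3)·p³ ≈ 1771 · 7.2526753e-02 ≈ 128.44488.
Since α = 1/2 < 1, p = c/n^{1/2} ≫ 1/n is above the triangle threshold p ~ 1/n. Asymptotically E[X] ~ (c³/6)·n^{3(1−α)} = (2³/6)·n^{1.5} → ∞; triangles are abundant w.h.p.

E[X] ≈ 128.44488; in regime p = Θ(1/n^{1/2}) E[X] diverges (above the triangle threshold p ~ 1/n).


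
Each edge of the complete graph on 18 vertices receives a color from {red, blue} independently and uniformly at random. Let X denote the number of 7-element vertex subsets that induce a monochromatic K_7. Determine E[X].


Let X = Σ_S X_S over the C(18, 7) = 31824 subsets S of size 7, where X_S = 1 if the K_7 on S is monochromatic.
For a fixed S, the K_7 on S has C(7, 2) = 21 edges. P[all 21 edges red] = (1/2)^21, and likewise for blue, so P[monochromatic] = 2·(1/2)^21 = 2^{1 − 21} = 1/1048576.
By linearity: E[X] = C(18, 7) · 2^{1 − 21} = 31824 · 1/1048576 = 1989/65536.
Numerically: E[X] ≈ 0.030350.

E[X] = C(18,7)·2^(1−C(7,2)) = 1989/65536 ≈ 0.030350.


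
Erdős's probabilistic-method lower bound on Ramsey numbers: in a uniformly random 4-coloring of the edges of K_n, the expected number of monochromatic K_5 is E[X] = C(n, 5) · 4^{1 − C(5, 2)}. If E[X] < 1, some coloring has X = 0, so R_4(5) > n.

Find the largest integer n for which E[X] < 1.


We need C(n, 5) · 4^{1 − 10} < 1, i.e. C(n, 5) < 4^{10 − 1} = 262144.
Check values of n near the boundary:
  n = 28: C(28, 5) = 98280; 98280 < 262144? YES
  n = 29: C(29, 5) = 118755; 118755 < 262144? YES
  n = 30: C(30, 5) = 142506; 142506 < 262144? YES
  n = 31: C(31, 5) = 169911; 169911 < 262144? YES
  n = 32: C(32, 5) = 201376; 201376 < 262144? YES
  n = 33: C(33, 5) = 237336; 237336 < 262144? YES
  n = 34: C(34, 5) = 278256; 278256 < 262144? NO
  n = 35: C(35, 5) = 324632; 324632 < 262144? NO
  n = 36: C(36, 5) = 376992; 376992 < 262144? NO
The largest n with C(n, 5) < 262144 is n = 33 (where E[X] = 29667/32768 ≈ 0.905365). Hence R_4(5) > 33, i.e. R_4(5) ≥ 34.

Largest n = 33; hence R_4(5) > 33.


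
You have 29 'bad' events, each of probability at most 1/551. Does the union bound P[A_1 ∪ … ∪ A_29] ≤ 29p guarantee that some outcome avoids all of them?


Union bound: P[∪_{i=1}^{29} A_i] ≤ Σ_i P[A_i] ≤ 29·p = 29·(1/551) = 1/19.
Numerically: 1/19 ≈ 0.0526316.
Is 1/19 < 1? YES.
Since P[∪ A_i] ≤ 1/19 < 1, the complement has P[∩ A_i^c] ≥ 1 − 1/19 = 18/19 > 0, so some outcome avoids every A_i.

29·p = 1/19 ≈ 0.0526316; existence CERTIFIED by the union bound.


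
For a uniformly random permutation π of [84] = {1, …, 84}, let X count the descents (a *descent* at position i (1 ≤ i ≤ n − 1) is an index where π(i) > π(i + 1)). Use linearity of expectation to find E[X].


Write X = Σ X_I over i = 1, …, 83, with X_I the indicator of one descent.
There are 83 indicators.
For each fixed i, the pair (π(i), π(i+1)) is a uniformly random ordered pair of distinct values from {1, …, 84}; by symmetry P[π(i) > π(i+1)] = 1/2.
By linearity: E[X] = 83 · (1/2) = (84 − 1) · (1/2) = 83/2 ≈ 41.50000.

E[X] = 83/2 = 41.50000.


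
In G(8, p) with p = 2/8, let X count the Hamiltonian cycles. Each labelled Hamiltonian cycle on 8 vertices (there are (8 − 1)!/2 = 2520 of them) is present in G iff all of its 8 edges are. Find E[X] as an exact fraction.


K_8 has (8 − 1)!/2 = 2520 labelled Hamiltonian cycles.
For each such Hamiltonian cycle H, let X_H = 1 if all 8 edges of H are present in G. Then P[X_H = 1] = p^{8} = (1/4)^{8} = 1/65536.
Summing the indicators: E[X] = Σ_H E[X_H] = 2520 · p^{8} = 2520 · 1/65536 = 315/8192.
Numerically: E[X] ≈ 0.03845.

E[X] = 2520 · (1/4)^{8} = 315/8192 ≈ 0.03845.


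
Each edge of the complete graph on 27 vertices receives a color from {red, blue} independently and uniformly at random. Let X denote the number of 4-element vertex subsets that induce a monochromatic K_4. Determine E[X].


Let X = Σ_S X_S over the C(27, 4) = 17550 subsets S of size 4, where X_S = 1 if the K_4 on S is monochromatic.
For a fixed S, the K_4 on S has C(4, 2) = 6 edges. P[all 6 edges red] = (1/2)^6, and likewise for blue, so P[monochromatic] = 2·(1/2)^6 = 2^{1 − 6} = 1/32.
By linearity: E[X] = C(27, 4) · 2^{1 − 6} = 17550 · 1/32 = 8775/16.
Numerically: E[X] ≈ 548.4375.

E[X] = C(27,4)·2^(1−C(4,2)) = 8775/16 ≈ 548.4375.


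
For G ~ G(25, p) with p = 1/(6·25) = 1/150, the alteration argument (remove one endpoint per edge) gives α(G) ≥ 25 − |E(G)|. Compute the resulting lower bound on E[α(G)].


E[|E(G)|] = C(25, 2)·p = 300 · (1/150) = 2.
E[α(G)] ≥ n − E[|E(G)|] = 25 − 2 = 23.
Numerically: ≈ 23.0000.
(This is only a lower bound; the true E[α(G)] may be larger.)

E[α(G)] ≥ 23 ≈ 23.0000.


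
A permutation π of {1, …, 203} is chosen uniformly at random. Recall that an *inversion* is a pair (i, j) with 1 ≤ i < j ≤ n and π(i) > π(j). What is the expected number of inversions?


Write X = Σ X_I over the C(203, 2) = 20503 pairs i < j, with X_I the indicator of one inversion.
There are 20503 indicators.
For each fixed pair i < j, the values π(i) and π(j) are two distinct elements of {1, …, 203} in uniformly random order; by symmetry P[π(i) > π(j)] = 1/2.
By linearity: E[X] = 20503 · (1/2) = C(203, 2) · (1/2) = 20503/2 = 20503/2 ≈ 10251.500.

E[X] = 20503/2 = 10251.500.


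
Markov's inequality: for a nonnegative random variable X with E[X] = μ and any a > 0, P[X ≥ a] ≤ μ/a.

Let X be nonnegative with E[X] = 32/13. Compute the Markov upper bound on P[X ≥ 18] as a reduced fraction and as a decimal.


μ = E[X] = 32/13, a = 18.
Markov: P[X ≥ 18] ≤ μ/a = (32/13)/18 = 16/117.
Numerically: ≈ 0.137.
(Since a = 18 > μ = 2.462, the bound 16/117 is < 1 and informative.)

P[X ≥ 18] ≤ 16/117 ≈ 0.137.


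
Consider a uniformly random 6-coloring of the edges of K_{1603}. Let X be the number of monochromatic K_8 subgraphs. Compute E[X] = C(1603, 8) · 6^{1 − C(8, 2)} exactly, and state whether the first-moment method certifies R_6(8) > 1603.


E[X] = C(1603, 8) · 6^{1 − 28} = 1062551202482611197720 · 6^{−27} = 1062551202482611197720/1023490369077469249536.
As a reduced fraction: E[X] = 14757655590036266635/14215144014964850688 ≈ 1.03816.
Is E[X] < 1? NO.
Since E[X] ≥ 1, the first-moment bound is inconclusive at n = 1603; it does NOT by itself certify R_6(8) > 1603.

E[X] = 14757655590036266635/14215144014964850688 ≈ 1.03816; E[X] ≥ 1; first-moment method inconclusive here.


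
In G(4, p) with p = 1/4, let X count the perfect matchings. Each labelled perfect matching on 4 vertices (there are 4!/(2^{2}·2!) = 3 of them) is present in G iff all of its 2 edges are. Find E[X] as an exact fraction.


K_4 has 4!/(2^{2}·2!) = 3 labelled perfect matchings.
For each such perfect matching H, let X_H = 1 if all 2 edges of H are present in G. Then P[X_H = 1] = p^{2} = (1/4)^{2} = 1/16.
By linearity: E[X] = Σ_H E[X_H] = 3 · p^{2} = 3 · 1/16 = 3/16.
Numerically: E[X] ≈ 0.1875.

E[X] = 3 · (1/4)^{2} = 3/16 ≈ 0.1875.


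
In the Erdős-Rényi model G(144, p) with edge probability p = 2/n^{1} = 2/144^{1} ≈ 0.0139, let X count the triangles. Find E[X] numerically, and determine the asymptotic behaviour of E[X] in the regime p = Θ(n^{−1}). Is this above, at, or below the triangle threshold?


Number of potential triangles: C(144, 3) = 487344.
Each occurs with probability p³ ≈ (0.0139)³ ≈ 2.67918e-06.
By linearity: E[X] = C(144, 3)·p³ ≈ 487344 · 2.67918e-06 ≈ 1.306.
Here α = 1, so p = 2/n is exactly at the triangle threshold p ~ 1/n. Asymptotically E[X] → c³/6 = 2³/6 = 4/3 ≈ 1.333, a bounded constant. In this regime the triangle count is asymptotically Poisson(c³/6).

E[X] ≈ 1.306; in regime p = Θ(1/n^{1}) E[X] stays bounded (at the triangle threshold p ~ 1/n).


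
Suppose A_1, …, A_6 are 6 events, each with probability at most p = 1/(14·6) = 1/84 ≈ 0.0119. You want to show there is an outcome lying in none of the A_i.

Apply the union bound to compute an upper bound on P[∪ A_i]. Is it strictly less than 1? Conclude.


Union bound: P[∪_{i=1}^{6} A_i] ≤ Σ_i P[A_i] ≤ 6·p = 6·(1/84) = 1/14.
Numerically: 1/14 ≈ 0.0714.
Is 1/14 < 1? YES.
Since P[∪ A_i] ≤ 1/14 < 1, the complement has P[∩ A_i^c] ≥ 1 − 1/14 = 13/14 > 0, so some outcome avoids every A_i.

6·p = 1/14 ≈ 0.0714; existence CERTIFIED by the union bound.


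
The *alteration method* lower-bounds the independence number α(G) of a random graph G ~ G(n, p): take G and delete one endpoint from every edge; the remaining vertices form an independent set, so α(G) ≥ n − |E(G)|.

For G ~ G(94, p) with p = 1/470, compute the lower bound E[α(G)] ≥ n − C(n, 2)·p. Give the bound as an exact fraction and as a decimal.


E[|E(G)|] = C(94, 2)·p = 4371 · (1/470) = 93/10.
E[α(G)] ≥ n − E[|E(G)|] = 94 − 93/10 = 847/10.
Numerically: ≈ 84.70000.
(This is only a lower bound; the true E[α(G)] may be larger.)

E[α(G)] ≥ 847/10 ≈ 84.70000.
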